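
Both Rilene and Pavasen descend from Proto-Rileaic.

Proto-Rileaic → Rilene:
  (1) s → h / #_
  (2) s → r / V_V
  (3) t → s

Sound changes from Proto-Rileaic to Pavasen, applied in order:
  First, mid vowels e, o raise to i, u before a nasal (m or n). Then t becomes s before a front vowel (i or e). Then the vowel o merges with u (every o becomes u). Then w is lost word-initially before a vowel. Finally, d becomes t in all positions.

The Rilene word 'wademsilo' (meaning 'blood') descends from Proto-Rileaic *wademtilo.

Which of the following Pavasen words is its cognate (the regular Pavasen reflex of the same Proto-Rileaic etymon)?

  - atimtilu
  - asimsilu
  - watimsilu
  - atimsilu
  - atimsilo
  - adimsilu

atimsilu

Pavasen: *wademtilo > wadimtilo > wadimsilo > wadimsilu > adimsilu > atimsilu  (by pre-nasal raising, palatalisation, vowel merger, glide loss, unconditioned shift)
Among the options, 'atimsilu' alone shows every Pavasen change applied in order.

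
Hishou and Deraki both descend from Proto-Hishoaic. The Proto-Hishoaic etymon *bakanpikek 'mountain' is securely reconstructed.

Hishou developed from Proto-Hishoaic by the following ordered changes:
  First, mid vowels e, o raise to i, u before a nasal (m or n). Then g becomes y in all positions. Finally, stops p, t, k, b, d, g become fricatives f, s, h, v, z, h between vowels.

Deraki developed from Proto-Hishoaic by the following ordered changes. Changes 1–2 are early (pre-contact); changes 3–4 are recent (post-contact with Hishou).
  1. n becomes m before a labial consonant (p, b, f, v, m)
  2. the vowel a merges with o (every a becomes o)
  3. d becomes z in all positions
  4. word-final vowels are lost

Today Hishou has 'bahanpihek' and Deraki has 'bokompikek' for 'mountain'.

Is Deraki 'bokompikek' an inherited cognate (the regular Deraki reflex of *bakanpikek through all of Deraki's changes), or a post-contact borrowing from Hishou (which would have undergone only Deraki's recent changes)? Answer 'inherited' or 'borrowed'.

If inherited, *bakanpikek would pass through all of Deraki's changes:
Deraki: start from *bakanpikek.
  rule 1 (nasal place assimilation): bakanpikek → bakampikek
  rule 2 (vowel merger): bakampikek → bokompikek
  rule 3: no change — bokompikek
  rule 4: no change — bokompikek
  ⇒ Deraki bokompikek
If borrowed from Hishou 'bahanpihek' after the early changes, it would undergo only the recent ones:
  rule 3 (unconditioned shift): no change (bahanpihek)
  rule 4 (apocope): no change (bahanpihek)
  ⇒ as a loan: bahanpihek
Deraki 'bokompikek' matches the inherited outcome exactly, so it is an inherited cognate, not a loan.

inherited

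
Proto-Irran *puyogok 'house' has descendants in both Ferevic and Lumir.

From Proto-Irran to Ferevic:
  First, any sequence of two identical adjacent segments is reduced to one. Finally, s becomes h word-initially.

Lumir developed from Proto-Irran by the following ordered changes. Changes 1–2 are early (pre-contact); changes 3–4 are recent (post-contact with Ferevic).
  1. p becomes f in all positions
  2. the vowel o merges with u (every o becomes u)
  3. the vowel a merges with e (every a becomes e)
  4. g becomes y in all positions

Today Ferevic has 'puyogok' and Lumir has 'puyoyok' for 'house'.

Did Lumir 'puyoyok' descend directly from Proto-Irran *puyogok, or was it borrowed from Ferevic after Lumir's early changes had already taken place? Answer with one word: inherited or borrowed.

If inherited, *puyogok would pass through all of Lumir's changes:
Lumir: start from *puyogok.
  rule 1 (unconditioned shift): puyogok → fuyogok
  rule 2 (vowel merger): fuyogok → fuyuguk
  rule 3: no change — fuyuguk
  rule 4 (unconditioned shift): fuyuguk → fuyuyuk
  ⇒ Lumir fuyuyuk
If borrowed from Ferevic 'puyogok' after the early changes, it would undergo only the recent ones:
  rule 3 (vowel merger): no change (puyogok)
  rule 4 (unconditioned shift): puyogok → puyoyok
  ⇒ as a loan: puyoyok
Lumir 'puyoyok' matches the loan outcome 'puyoyok', not the inherited 'fuyuyuk' — it skipped the early Lumir changes, so it was borrowed from Ferevic.

borrowed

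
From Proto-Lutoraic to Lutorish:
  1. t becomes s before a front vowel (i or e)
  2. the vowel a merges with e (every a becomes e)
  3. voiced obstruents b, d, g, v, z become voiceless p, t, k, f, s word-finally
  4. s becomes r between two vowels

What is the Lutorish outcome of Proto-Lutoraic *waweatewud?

weweerewut

Lutorish: *waweatewud > waweasewud > weweesewud > weweesewut > weweerewut  (by palatalisation, vowel merger, final devoicing, rhotacism)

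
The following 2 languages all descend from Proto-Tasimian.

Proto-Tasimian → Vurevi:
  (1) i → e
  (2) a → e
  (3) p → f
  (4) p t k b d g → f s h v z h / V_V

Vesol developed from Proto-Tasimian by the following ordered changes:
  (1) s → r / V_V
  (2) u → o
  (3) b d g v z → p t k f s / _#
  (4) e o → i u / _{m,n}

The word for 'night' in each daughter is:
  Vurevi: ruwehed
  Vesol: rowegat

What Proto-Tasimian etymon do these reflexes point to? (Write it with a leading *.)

*ruwegad

Position 5: Vurevi has h, Vesol has g. Vesol preserves g here (none of its changes turn any other segment into g), so the proto-segment is *g.
Position 6: Vurevi has e, Vesol has a. Vesol preserves a here (none of its changes turn any other segment into a), so the proto-segment is *a.
Continuing position by position gives *ruwegad; check it forward:
Vurevi: *ruwegad
  ruwegad (rule 1 does not apply)
  ruwegad → ruweged   [vowel merger]
  ruweged (rule 3 does not apply)
  ruweged → ruwehed   [intervocalic lenition]
  giving Vurevi ruwehed.
Vesol: *ruwegad > rowegad > rowegat  (by vowel merger, final devoicing)
Only *ruwegad yields all of Vurevi ruwehed, Vesol rowegat.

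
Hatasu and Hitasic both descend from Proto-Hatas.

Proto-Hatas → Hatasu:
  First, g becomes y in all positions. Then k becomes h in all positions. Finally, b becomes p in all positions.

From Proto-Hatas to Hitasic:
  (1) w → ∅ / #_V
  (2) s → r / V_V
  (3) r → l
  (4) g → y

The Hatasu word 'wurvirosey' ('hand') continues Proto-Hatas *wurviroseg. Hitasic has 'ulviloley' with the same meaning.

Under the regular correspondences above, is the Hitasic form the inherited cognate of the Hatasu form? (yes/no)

Derive the expected Hitasic reflex of *wurviroseg:
Hitasic: *wurviroseg > urviroseg > urviroreg > ulviloleg > ulviloley  (by glide loss, rhotacism, unconditioned shift, unconditioned shift)
Hitasic 'ulviloley' matches the regular reflex exactly, so the pair is cognate.

yes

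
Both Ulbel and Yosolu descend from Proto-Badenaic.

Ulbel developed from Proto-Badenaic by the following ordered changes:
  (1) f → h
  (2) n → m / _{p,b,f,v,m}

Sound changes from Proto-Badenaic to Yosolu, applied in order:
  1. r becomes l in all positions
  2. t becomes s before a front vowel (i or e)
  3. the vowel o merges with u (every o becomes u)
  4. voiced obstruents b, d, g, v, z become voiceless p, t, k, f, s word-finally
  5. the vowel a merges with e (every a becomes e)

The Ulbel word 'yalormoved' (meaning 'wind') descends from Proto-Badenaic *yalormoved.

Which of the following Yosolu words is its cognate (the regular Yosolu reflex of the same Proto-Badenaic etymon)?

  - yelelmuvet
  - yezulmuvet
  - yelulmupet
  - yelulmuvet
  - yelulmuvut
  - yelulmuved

yelulmuvet

Yosolu: *yalormoved > yalolmoved > yalulmuved > yalulmuvet > yelulmuvet  (by unconditioned shift, vowel merger, final devoicing, vowel merger)
Only 'yelulmuvet' matches the regular Yosolu development of *yalormoved.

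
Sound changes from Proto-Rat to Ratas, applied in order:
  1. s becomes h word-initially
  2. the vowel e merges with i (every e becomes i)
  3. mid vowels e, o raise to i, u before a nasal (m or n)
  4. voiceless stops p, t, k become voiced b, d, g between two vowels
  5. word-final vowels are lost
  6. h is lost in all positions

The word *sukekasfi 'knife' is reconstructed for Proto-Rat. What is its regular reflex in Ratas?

ugigasf

Ratas: *sukekasfi > hukekasfi > hukikasfi > hugigasfi > hugigasf > ugigasf  (by debuccalisation, vowel merger, intervocalic voicing, apocope, h-loss)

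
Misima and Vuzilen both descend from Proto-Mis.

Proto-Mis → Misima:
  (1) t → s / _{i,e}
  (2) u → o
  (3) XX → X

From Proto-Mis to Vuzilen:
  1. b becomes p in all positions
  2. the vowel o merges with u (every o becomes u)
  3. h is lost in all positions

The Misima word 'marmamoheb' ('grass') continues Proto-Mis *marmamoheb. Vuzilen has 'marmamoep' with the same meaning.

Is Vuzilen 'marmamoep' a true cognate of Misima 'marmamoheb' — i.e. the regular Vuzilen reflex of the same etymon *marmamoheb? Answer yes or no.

no

Derive the expected Vuzilen reflex of *marmamoheb:
Vuzilen: start from *marmamoheb.
  rule 1 (unconditioned shift): marmamoheb → marmamohep
  rule 2 (vowel merger): marmamohep → marmamuhep
  rule 3 (h-loss): marmamuhep → marmamuep
  ⇒ Vuzilen marmamuep
The regular Vuzilen reflex would be 'marmamuep', but the attested form is 'marmamoep'. The correspondence is irregular, so they are not cognates (the Vuzilen form has a different source).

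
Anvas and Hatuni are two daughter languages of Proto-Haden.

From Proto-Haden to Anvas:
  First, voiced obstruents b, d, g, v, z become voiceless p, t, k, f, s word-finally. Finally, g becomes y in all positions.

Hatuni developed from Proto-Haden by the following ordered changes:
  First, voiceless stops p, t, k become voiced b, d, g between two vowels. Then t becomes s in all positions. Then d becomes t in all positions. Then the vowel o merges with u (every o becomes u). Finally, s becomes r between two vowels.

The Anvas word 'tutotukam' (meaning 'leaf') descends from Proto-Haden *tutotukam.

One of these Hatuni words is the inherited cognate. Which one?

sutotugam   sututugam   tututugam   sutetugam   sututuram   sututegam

Hatuni: *tutotukam
  tutotukam → tudodugam   [intervocalic voicing]
  tudodugam → sudodugam   [unconditioned shift]
  sudodugam → sutotugam   [unconditioned shift]
  sutotugam → sututugam   [vowel merger]
  sututugam (rule 5 does not apply)
  giving Hatuni sututugam.
Only 'sututugam' matches the regular Hatuni development of *tutotukam.

sututugam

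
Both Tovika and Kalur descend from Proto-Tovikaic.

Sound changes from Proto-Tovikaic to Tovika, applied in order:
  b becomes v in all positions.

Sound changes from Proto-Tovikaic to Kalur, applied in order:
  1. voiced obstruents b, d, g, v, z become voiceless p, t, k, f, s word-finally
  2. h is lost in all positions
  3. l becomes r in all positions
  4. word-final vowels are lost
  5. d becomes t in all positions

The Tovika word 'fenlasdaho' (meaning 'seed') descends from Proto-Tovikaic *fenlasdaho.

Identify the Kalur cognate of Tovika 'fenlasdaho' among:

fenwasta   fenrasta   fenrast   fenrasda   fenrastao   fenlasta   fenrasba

fenrasta

Kalur: *fenlasdaho
  fenlasdaho (rule 1 does not apply)
  fenlasdaho → fenlasdao   [h-loss]
  fenlasdao → fenrasdao   [unconditioned shift]
  fenrasdao → fenrasda   [apocope]
  fenrasda → fenrasta   [unconditioned shift]
  giving Kalur fenrasta.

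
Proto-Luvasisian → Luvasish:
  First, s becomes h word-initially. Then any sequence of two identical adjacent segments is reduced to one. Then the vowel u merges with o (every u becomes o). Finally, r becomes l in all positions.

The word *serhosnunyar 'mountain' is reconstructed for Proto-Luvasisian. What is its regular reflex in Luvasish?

helhosnonyal

Luvasish: *serhosnunyar
  serhosnunyar → herhosnunyar   [debuccalisation]
  herhosnunyar (rule 2 does not apply)
  herhosnunyar → herhosnonyar   [vowel merger]
  herhosnonyar → helhosnonyal   [unconditioned shift]
  giving Luvasish helhosnonyal.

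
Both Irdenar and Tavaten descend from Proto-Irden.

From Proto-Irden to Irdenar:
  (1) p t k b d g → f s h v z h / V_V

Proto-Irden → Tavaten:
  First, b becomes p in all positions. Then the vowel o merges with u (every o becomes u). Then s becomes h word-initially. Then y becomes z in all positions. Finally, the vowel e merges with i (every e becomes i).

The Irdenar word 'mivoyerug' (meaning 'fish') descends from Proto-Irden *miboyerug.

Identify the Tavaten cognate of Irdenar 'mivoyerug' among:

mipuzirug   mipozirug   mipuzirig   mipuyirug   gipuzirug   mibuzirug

mipuzirug

Tavaten: start from *miboyerug.
  rule 1 (unconditioned shift): miboyerug → mipoyerug
  rule 2 (vowel merger): mipoyerug → mipuyerug
  rule 3: no change — mipuyerug
  rule 4 (unconditioned shift): mipuyerug → mipuzerug
  rule 5 (vowel merger): mipuzerug → mipuzirug
  ⇒ Tavaten mipuzirug
Among the options, 'mipuzirug' alone shows every Tavaten change applied in order.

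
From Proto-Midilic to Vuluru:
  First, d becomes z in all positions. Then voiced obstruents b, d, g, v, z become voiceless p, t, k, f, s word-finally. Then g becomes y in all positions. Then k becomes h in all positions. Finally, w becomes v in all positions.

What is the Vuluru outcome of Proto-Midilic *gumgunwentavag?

Vuluru: *gumgunwentavag
  gumgunwentavag (rule 1 does not apply)
  gumgunwentavag → gumgunwentavak   [final devoicing]
  gumgunwentavak → yumyunwentavak   [unconditioned shift]
  yumyunwentavak → yumyunwentavah   [unconditioned shift]
  yumyunwentavah → yumyunventavah   [unconditioned shift]
  giving Vuluru yumyunventavah.

yumyunventavah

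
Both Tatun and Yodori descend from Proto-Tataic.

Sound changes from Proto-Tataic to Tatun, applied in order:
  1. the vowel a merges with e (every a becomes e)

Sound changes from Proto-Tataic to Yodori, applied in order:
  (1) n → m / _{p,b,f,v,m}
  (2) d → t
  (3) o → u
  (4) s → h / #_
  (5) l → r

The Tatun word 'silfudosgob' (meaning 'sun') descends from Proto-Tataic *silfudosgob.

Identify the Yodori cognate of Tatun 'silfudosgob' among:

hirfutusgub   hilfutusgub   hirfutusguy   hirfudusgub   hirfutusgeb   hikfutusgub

hirfutusgub

Yodori: start from *silfudosgob.
  rule 1: no change — silfudosgob
  rule 2 (unconditioned shift): silfudosgob → silfutosgob
  rule 3 (vowel merger): silfutosgob → silfutusgub
  rule 4 (debuccalisation): silfutusgub → hilfutusgub
  rule 5 (unconditioned shift): hilfutusgub → hirfutusgub
  ⇒ Yodori hirfutusgub
The other candidates each miss or misapply at least one Yodori change.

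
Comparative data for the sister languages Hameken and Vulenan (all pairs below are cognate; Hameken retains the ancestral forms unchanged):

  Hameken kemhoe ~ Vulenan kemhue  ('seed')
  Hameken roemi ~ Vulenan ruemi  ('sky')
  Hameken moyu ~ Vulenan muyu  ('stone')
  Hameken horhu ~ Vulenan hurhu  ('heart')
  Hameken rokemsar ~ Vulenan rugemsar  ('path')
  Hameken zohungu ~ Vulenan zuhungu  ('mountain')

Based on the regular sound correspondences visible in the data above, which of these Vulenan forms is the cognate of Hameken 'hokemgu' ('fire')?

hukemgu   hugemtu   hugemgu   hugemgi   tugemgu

moyu ~ muyu, rokemsar ~ rugemsar — Hameken o corresponds to Vulenan u after a consonant, before a consonant other than r, m, n, p, b, f, v.
rokemsar ~ rugemsar — Hameken k corresponds to Vulenan g between vowels (before a front vowel).
Applying these to Hameken 'hokemgu':
  hokemgu → hukemgu   (o→u after a consonant, before a consonant other than r, m, n, p, b, f, v)
  hukemgu → hugemgu   (k→g between vowels (before a front vowel))
So the Vulenan cognate is 'hugemgu'.

hugemgu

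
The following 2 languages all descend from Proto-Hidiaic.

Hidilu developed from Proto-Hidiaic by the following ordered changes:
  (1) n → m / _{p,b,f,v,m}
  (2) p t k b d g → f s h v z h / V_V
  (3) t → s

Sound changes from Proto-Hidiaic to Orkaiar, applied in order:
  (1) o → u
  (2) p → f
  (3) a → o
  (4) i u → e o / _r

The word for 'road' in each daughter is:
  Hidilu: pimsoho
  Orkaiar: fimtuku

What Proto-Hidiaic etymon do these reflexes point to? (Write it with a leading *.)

*pimtoko

Position 5: Hidilu has o, Orkaiar has u. Hidilu preserves o here (none of its changes turn any other segment into o), so the proto-segment is *o.
Position 7: Hidilu has o, Orkaiar has u. Hidilu preserves o here (none of its changes turn any other segment into o), so the proto-segment is *o.
Verify the candidate proto-form against each daughter:
Hidilu: *pimtoko > pimtoho > pimsoho  (by intervocalic lenition, unconditioned shift)
Orkaiar: *pimtoko
  pimtoko → pimtuku   [vowel merger]
  pimtuku → fimtuku   [unconditioned shift]
  fimtuku (rule 3 does not apply)
  fimtuku (rule 4 does not apply)
  giving Orkaiar fimtuku.
*pimtoko is the unique common source.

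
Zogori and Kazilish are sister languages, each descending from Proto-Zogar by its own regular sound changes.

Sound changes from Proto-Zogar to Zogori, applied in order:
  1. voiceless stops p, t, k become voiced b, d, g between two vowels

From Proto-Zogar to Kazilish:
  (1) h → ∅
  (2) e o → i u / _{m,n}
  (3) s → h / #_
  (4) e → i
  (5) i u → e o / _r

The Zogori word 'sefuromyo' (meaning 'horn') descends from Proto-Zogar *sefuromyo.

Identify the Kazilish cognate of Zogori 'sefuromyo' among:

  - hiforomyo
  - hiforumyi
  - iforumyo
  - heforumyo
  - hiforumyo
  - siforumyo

hiforumyo

Kazilish: *sefuromyo > sefurumyo > hefurumyo > hifurumyo > hiforumyo  (by pre-nasal raising, debuccalisation, vowel merger, pre-rhotic lowering)
Among the options, 'hiforumyo' alone shows every Kazilish change applied in order.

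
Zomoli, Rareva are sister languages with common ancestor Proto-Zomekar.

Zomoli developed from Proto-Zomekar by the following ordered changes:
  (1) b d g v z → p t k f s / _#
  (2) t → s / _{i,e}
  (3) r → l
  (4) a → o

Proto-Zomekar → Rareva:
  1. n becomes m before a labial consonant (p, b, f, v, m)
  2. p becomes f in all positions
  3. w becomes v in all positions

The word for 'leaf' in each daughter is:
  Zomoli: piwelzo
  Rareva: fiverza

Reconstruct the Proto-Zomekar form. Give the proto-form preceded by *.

Position 5: Zomoli has l, Rareva has r. Rareva preserves r here (none of its changes turn any other segment into r), so the proto-segment is *r.
Position 7: Zomoli has o, Rareva has a. Rareva preserves a here (none of its changes turn any other segment into a), so the proto-segment is *a.
This points to *piwerza. Verify forward in each daughter:
Zomoli: *piwerza
  piwerza (rule 1 does not apply)
  piwerza (rule 2 does not apply)
  piwerza → piwelza   [unconditioned shift]
  piwelza → piwelzo   [vowel merger]
  giving Zomoli piwelzo.
Rareva: *piwerza
  piwerza (rule 1 does not apply)
  piwerza → fiwerza   [unconditioned shift]
  fiwerza → fiverza   [unconditioned shift]
  giving Rareva fiverza.
*piwerza is the unique common source.

*piwerza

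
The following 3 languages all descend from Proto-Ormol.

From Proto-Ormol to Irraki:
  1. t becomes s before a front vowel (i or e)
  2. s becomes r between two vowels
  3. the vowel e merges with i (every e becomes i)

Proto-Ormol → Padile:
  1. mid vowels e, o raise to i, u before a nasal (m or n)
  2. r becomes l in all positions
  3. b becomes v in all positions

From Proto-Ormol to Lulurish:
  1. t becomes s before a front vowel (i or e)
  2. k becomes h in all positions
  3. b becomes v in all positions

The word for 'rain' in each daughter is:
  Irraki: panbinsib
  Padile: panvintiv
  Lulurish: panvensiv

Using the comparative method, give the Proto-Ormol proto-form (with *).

Position 5: Irraki has i, Padile has i, Lulurish has e. Lulurish preserves e here (none of its changes turn any other segment into e), so the proto-segment is *e.
Position 9: Irraki has b, Padile has v, Lulurish has v. Irraki preserves b here (none of its changes turn any other segment into b), so the proto-segment is *b.
Position 7: Irraki has s, Padile has t, Lulurish has s. Padile preserves t here (none of its changes turn any other segment into t), so the proto-segment is *t.
This points to *panbentib. Verify forward in each daughter:
Irraki: *panbentib > panbensib > panbinsib  (by palatalisation, vowel merger)
Padile: *panbentib > panbintib > panvintiv  (by pre-nasal raising, unconditioned shift)
Lulurish: *panbentib > panbensib > panvensiv  (by palatalisation, unconditioned shift)
*panbentib is the unique common source.

*panbentib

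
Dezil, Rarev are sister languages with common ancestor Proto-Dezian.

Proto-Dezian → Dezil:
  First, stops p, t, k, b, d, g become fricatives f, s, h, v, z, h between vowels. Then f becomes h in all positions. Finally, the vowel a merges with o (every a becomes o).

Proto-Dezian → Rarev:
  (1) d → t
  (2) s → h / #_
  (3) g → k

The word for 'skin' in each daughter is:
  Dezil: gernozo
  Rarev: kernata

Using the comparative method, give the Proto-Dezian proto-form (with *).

*gernada

Position 7: Dezil has o, Rarev has a. Rarev preserves a here (none of its changes turn any other segment into a), so the proto-segment is *a.
Position 6: Dezil has z, Rarev has t. Taking the neighbouring segments as reconstructed: Dezil z could go back to *d or *z; Rarev t could go back to *t or *d — the one source consistent with every daughter is *d.
Continuing position by position gives *gernada; check it forward:
Dezil: *gernada
  gernada → gernaza   [intervocalic lenition]
  gernaza (rule 2 does not apply)
  gernaza → gernozo   [vowel merger]
  giving Dezil gernozo.
Rarev: *gernada
  gernada → gernata   [unconditioned shift]
  gernata (rule 2 does not apply)
  gernata → kernata   [unconditioned shift]
  giving Rarev kernata.
*gernada is the unique common source.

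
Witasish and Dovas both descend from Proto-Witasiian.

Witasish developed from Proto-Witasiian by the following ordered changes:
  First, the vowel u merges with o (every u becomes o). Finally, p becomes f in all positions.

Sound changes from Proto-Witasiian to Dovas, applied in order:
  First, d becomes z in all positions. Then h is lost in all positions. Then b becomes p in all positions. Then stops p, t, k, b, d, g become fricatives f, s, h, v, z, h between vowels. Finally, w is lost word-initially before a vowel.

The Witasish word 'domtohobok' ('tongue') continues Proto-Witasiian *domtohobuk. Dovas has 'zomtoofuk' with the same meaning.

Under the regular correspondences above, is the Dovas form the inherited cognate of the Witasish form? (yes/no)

Derive the expected Dovas reflex of *domtohobuk:
Dovas: *domtohobuk > zomtohobuk > zomtoobuk > zomtoopuk > zomtoofuk  (by unconditioned shift, h-loss, unconditioned shift, intervocalic lenition)
Dovas 'zomtoofuk' matches the regular reflex exactly, so the pair is cognate.

yes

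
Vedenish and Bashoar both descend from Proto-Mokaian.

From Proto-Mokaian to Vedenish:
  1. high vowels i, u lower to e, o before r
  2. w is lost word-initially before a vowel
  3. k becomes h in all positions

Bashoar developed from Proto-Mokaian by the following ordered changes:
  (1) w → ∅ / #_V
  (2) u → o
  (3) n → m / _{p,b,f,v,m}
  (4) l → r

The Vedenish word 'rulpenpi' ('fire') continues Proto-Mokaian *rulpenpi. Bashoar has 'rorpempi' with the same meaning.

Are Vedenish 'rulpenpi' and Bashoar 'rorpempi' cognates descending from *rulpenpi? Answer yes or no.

Derive the expected Bashoar reflex of *rulpenpi:
Bashoar: *rulpenpi > rolpenpi > rolpempi > rorpempi  (by vowel merger, nasal place assimilation, unconditioned shift)
Bashoar 'rorpempi' matches the regular reflex exactly, so the pair is cognate.

yes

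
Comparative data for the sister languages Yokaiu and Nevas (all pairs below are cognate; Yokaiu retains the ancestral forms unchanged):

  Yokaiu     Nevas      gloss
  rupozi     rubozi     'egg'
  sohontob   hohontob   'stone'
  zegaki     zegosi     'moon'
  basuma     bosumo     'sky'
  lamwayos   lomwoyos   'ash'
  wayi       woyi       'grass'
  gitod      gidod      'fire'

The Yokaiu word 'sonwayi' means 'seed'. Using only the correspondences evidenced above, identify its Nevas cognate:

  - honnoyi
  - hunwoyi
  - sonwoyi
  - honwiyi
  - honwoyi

sohontob ~ hohontob — Yokaiu s corresponds to Nevas h word-initially before a back vowel.
zegaki ~ zegosi, basuma ~ bosumo — Yokaiu a corresponds to Nevas o after a consonant, before a consonant other than r, m, n, p, b, f, v.
Applying these to Yokaiu 'sonwayi':
  sonwayi → honwayi   (s→h word-initially before a back vowel)
  honwayi → honwoyi   (a→o after a consonant, before a consonant other than r, m, n, p, b, f, v)
So the Nevas cognate is 'honwoyi'.

honwoyi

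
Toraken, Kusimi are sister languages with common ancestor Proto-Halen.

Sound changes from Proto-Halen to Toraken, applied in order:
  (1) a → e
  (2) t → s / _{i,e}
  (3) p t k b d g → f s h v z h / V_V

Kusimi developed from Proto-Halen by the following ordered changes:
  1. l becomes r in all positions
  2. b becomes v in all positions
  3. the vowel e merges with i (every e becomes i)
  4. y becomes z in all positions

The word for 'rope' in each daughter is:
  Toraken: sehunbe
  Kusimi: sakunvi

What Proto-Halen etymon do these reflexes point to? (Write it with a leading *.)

*sakunbe

Position 7: Toraken has e, Kusimi has i. Taking the neighbouring segments as reconstructed: Toraken e could go back to *a or *e; Kusimi i could go back to *e or *i — the one source consistent with every daughter is *e.
Position 2: Toraken has e, Kusimi has a. Kusimi preserves a here (none of its changes turn any other segment into a), so the proto-segment is *a.
Position 6: Toraken has b, Kusimi has v. Toraken preserves b here (none of its changes turn any other segment into b), so the proto-segment is *b.
Continuing position by position gives *sakunbe; check it forward:
Toraken: *sakunbe
  sakunbe → sekunbe   [vowel merger]
  sekunbe (rule 2 does not apply)
  sekunbe → sehunbe   [intervocalic lenition]
  giving Toraken sehunbe.
Kusimi: *sakunbe
  sakunbe (rule 1 does not apply)
  sakunbe → sakunve   [unconditioned shift]
  sakunve → sakunvi   [vowel merger]
  sakunvi (rule 4 does not apply)
  giving Kusimi sakunvi.
Only *sakunbe yields all of Toraken sehunbe, Kusimi sakunvi.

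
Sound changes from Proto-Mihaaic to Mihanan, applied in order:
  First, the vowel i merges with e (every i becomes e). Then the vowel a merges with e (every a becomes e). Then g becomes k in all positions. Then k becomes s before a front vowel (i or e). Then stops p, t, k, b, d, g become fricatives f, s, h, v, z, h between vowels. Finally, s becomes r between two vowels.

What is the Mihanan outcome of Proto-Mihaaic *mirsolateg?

mersolerek

Mihanan: *mirsolateg > mersolateg > mersoleteg > mersoletek > mersolesek > mersolerek  (by vowel merger, vowel merger, unconditioned shift, intervocalic lenition, rhotacism)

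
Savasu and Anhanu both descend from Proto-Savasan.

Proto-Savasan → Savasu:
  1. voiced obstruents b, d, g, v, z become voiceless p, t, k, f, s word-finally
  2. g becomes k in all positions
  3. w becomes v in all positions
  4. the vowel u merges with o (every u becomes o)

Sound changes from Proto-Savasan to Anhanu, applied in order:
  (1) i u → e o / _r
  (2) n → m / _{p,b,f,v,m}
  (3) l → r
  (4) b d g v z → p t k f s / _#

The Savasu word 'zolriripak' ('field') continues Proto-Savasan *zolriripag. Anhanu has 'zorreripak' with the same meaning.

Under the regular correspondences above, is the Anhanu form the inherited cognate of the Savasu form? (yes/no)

yes

Derive the expected Anhanu reflex of *zolriripag:
Anhanu: start from *zolriripag.
  rule 1 (pre-rhotic lowering): zolriripag → zolreripag
  rule 2: no change — zolreripag
  rule 3 (unconditioned shift): zolreripag → zorreripag
  rule 4 (final devoicing): zorreripag → zorreripak
  ⇒ Anhanu zorreripak
Anhanu 'zorreripak' matches the regular reflex exactly, so the pair is cognate.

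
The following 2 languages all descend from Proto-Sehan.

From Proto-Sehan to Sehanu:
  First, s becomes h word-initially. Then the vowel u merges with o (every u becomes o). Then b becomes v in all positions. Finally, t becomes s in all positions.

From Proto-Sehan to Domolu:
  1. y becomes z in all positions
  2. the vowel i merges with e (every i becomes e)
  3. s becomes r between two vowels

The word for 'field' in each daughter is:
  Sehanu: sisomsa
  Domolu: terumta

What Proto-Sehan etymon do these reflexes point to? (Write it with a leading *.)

Position 4: Sehanu has o, Domolu has u. Domolu preserves u here (none of its changes turn any other segment into u), so the proto-segment is *u.
Position 3: Sehanu has s, Domolu has r. Taking the neighbouring segments as reconstructed: Sehanu s could go back to *t or *s; Domolu r could go back to *s or *r — the one source consistent with every daughter is *s.
Continuing position by position gives *tisumta; check it forward:
Sehanu: start from *tisumta.
  rule 1: no change — tisumta
  rule 2 (vowel merger): tisumta → tisomta
  rule 3: no change — tisomta
  rule 4 (unconditioned shift): tisomta → sisomsa
  ⇒ Sehanu sisomsa
Domolu: *tisumta > tesumta > terumta  (by vowel merger, rhotacism)
*tisumta is the unique common source.

*tisumta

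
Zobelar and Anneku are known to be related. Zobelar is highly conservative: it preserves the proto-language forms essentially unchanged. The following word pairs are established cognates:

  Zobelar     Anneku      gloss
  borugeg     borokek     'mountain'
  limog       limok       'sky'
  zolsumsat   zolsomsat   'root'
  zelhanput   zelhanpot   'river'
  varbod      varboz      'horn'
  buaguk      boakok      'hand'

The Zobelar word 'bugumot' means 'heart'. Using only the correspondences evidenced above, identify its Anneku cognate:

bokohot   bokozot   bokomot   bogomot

bokomot

borugeg ~ borokek, zelhanput ~ zelhanpot — Zobelar u corresponds to Anneku o after a consonant, before a consonant other than r, m, n, p, b, f, v.
buaguk ~ boakok — Zobelar g corresponds to Anneku k between vowels (before a back vowel).
zolsumsat ~ zolsomsat — Zobelar u corresponds to Anneku o after a consonant, before a nasal.
Applying these to Zobelar 'bugumot':
  bugumot → bogumot   (u→o after a consonant, before a consonant other than r, m, n, p, b, f, v)
  bogumot → bokumot   (g→k between vowels (before a back vowel))
  bokumot → bokomot   (u→o after a consonant, before a nasal)
So the Anneku cognate is 'bokomot'.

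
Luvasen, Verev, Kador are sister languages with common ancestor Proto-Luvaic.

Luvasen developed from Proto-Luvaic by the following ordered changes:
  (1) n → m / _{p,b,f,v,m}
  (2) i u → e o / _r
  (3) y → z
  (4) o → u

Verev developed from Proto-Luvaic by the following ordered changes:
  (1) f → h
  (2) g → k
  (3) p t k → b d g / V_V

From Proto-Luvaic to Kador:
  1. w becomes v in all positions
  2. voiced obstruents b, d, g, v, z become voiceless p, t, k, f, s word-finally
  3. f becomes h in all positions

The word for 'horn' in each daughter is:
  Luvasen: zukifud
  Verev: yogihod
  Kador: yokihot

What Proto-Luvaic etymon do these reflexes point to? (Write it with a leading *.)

Position 6: Luvasen has u, Verev has o, Kador has o. Verev preserves o here (none of its changes turn any other segment into o), so the proto-segment is *o.
Position 5: Luvasen has f, Verev has h, Kador has h. Luvasen preserves f here (none of its changes turn any other segment into f), so the proto-segment is *f.
Continuing position by position gives *yokifod; check it forward:
Luvasen: start from *yokifod.
  rule 1: no change — yokifod
  rule 2: no change — yokifod
  rule 3 (unconditioned shift): yokifod → zokifod
  rule 4 (vowel merger): zokifod → zukifud
  ⇒ Luvasen zukifud
Verev: start from *yokifod.
  rule 1 (unconditioned shift): yokifod → yokihod
  rule 2: no change — yokihod
  rule 3 (intervocalic voicing): yokihod → yogihod
  ⇒ Verev yogihod
Kador: *yokifod > yokifot > yokihot  (by final devoicing, unconditioned shift)
*yokifod is the unique common source.

*yokifod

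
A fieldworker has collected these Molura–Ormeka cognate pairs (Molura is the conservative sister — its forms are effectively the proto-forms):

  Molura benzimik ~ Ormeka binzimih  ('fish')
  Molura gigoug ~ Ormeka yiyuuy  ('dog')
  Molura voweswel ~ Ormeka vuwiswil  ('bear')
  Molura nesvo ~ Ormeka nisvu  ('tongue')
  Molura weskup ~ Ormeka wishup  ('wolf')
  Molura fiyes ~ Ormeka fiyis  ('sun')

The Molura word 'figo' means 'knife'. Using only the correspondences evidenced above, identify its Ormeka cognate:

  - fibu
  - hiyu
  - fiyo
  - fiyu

fiyu

gigoug ~ yiyuuy — Molura g corresponds to Ormeka y between vowels (before a back vowel).
nesvo ~ nisvu — Molura o corresponds to Ormeka u word-finally.
Applying these to Molura 'figo':
  figo → fiyo   (g→y between vowels (before a back vowel))
  fiyo → fiyu   (o→u word-finally)
So the Ormeka cognate is 'fiyu'.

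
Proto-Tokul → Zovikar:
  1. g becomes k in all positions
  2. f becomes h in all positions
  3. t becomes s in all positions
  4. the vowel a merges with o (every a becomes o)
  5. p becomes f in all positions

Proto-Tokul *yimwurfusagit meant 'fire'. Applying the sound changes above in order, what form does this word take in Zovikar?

yimwurhusokis

Zovikar: *yimwurfusagit > yimwurfusakit > yimwurhusakit > yimwurhusakis > yimwurhusokis  (by unconditioned shift, unconditioned shift, unconditioned shift, vowel merger)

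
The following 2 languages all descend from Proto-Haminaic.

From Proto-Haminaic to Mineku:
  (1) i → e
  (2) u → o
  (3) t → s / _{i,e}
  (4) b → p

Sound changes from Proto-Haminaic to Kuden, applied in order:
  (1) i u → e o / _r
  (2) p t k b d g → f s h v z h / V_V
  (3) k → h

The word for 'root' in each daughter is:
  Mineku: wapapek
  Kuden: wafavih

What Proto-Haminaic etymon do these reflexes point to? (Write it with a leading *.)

*wapabik

Position 7: Mineku has k, Kuden has h. Mineku preserves k here (none of its changes turn any other segment into k), so the proto-segment is *k.
Position 6: Mineku has e, Kuden has i. Kuden preserves i here (none of its changes turn any other segment into i), so the proto-segment is *i.
Verify the candidate proto-form against each daughter:
Mineku: *wapabik
  wapabik → wapabek   [vowel merger]
  wapabek (rule 2 does not apply)
  wapabek (rule 3 does not apply)
  wapabek → wapapek   [unconditioned shift]
  giving Mineku wapapek.
Kuden: *wapabik
  wapabik (rule 1 does not apply)
  wapabik → wafavik   [intervocalic lenition]
  wafavik → wafavih   [unconditioned shift]
  giving Kuden wafavih.
Only *wapabik yields all of Mineku wapapek, Kuden wafavih.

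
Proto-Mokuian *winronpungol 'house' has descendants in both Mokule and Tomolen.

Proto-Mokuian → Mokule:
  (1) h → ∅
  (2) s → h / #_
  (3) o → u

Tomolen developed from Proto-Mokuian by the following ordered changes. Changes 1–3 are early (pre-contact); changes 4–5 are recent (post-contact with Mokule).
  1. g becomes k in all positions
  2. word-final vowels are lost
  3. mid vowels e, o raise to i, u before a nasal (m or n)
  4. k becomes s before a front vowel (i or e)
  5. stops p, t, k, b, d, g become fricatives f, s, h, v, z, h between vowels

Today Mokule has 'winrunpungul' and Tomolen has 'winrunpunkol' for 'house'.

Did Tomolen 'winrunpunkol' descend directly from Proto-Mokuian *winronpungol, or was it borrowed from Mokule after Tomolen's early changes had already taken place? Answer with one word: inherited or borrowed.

If inherited, *winronpungol would pass through all of Tomolen's changes:
Tomolen: start from *winronpungol.
  rule 1 (unconditioned shift): winronpungol → winronpunkol
  rule 2: no change — winronpunkol
  rule 3 (pre-nasal raising): winronpunkol → winrunpunkol
  rule 4: no change — winrunpunkol
  rule 5: no change — winrunpunkol
  ⇒ Tomolen winrunpunkol
If borrowed from Mokule 'winrunpungul' after the early changes, it would undergo only the recent ones:
  rule 4 (palatalisation): no change (winrunpungul)
  rule 5 (intervocalic lenition): no change (winrunpungul)
  ⇒ as a loan: winrunpungul
Tomolen 'winrunpunkol' matches the inherited outcome exactly, so it is an inherited cognate, not a loan.

inherited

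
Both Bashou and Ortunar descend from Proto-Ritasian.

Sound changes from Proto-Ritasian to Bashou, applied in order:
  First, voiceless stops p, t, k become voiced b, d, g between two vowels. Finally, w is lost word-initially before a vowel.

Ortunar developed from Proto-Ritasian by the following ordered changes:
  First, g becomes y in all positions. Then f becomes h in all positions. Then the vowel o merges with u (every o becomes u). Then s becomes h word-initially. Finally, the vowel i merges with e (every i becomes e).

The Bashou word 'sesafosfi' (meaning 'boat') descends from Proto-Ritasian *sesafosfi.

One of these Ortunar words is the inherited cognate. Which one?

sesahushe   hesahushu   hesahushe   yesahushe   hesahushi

Ortunar: start from *sesafosfi.
  rule 1: no change — sesafosfi
  rule 2 (unconditioned shift): sesafosfi → sesahoshi
  rule 3 (vowel merger): sesahoshi → sesahushi
  rule 4 (debuccalisation): sesahushi → hesahushi
  rule 5 (vowel merger): hesahushi → hesahushe
  ⇒ Ortunar hesahushe

hesahushe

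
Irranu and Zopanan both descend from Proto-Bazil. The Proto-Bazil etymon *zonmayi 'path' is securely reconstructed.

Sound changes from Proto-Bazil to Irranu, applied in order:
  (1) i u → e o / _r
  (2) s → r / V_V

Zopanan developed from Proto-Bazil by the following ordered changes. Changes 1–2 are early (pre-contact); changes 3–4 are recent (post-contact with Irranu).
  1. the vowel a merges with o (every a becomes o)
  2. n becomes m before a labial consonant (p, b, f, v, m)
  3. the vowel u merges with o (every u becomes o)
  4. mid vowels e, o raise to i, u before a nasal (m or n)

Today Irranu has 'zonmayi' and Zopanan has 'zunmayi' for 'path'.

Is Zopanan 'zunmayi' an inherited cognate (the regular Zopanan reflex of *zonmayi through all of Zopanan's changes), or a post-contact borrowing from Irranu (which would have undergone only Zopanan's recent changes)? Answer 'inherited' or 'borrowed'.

borrowed

If inherited, *zonmayi would pass through all of Zopanan's changes:
Zopanan: start from *zonmayi.
  rule 1 (vowel merger): zonmayi → zonmoyi
  rule 2 (nasal place assimilation): zonmoyi → zommoyi
  rule 3: no change — zommoyi
  rule 4 (pre-nasal raising): zommoyi → zummoyi
  ⇒ Zopanan zummoyi
If borrowed from Irranu 'zonmayi' after the early changes, it would undergo only the recent ones:
  rule 3 (vowel merger): no change (zonmayi)
  rule 4 (pre-nasal raising): zonmayi → zunmayi
  ⇒ as a loan: zunmayi
Zopanan 'zunmayi' matches the loan outcome 'zunmayi', not the inherited 'zummoyi' — it skipped the early Zopanan changes, so it was borrowed from Irranu.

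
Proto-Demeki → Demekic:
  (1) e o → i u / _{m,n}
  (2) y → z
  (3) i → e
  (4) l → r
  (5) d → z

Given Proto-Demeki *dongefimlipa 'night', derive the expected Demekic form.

Demekic: start from *dongefimlipa.
  rule 1 (pre-nasal raising): dongefimlipa → dungefimlipa
  rule 2: no change — dungefimlipa
  rule 3 (vowel merger): dungefimlipa → dungefemlepa
  rule 4 (unconditioned shift): dungefemlepa → dungefemrepa
  rule 5 (unconditioned shift): dungefemrepa → zungefemrepa
  ⇒ Demekic zungefemrepa

zungefemrepa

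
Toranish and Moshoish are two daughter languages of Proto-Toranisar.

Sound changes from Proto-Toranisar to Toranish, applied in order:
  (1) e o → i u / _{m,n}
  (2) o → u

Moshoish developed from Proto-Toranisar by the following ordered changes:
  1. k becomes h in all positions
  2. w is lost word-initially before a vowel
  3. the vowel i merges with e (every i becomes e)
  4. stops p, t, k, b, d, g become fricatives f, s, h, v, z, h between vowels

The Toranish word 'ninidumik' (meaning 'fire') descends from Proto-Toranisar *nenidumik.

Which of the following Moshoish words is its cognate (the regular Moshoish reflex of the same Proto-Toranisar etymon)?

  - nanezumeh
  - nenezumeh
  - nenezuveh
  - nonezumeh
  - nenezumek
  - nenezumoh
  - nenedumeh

Moshoish: *nenidumik > nenidumih > nenedumeh > nenezumeh  (by unconditioned shift, vowel merger, intervocalic lenition)
The other candidates each miss or misapply at least one Moshoish change.

nenezumeh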